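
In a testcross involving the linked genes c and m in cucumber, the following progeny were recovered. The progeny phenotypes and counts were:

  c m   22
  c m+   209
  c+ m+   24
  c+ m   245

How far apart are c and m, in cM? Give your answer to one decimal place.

The two most frequent classes, c+ m (245) and c m+ (209), are the parental types, so the F1 was c+ m / c m+.
The recombinant classes are c+ m+ and c m: 24 + 22 = 46.
Recombination frequency = 46/500 = 0.0920 ≈ 9.2%, i.e. 9.2 cM.

9.2 cM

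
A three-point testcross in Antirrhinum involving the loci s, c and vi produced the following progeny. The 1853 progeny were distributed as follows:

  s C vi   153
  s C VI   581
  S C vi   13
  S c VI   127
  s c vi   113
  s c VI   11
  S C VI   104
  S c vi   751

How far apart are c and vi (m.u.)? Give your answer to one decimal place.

16.4 m.u.

The two most frequent reciprocal classes, S c vi and s C VI, are the parental types, so the F1 was S c vi / s C VI.
The two rarest classes, S C vi and s c VI, are the double crossovers. Comparing them with the parentals, only the c allele has switched, so c is the middle locus and the order is vi – c – s.
Crossovers in the vi–c interval produce the single-crossover classes S c VI and s C vi (127 + 153 = 280) plus the double crossovers (24).
RF(vi–c) = (280 + 24) / 1853 = 304/1853 = 0.1641 → 16.4 m.u.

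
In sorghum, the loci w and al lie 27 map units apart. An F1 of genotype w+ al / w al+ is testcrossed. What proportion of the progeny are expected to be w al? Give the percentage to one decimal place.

13.5%

A map distance of 27 map units corresponds to a recombination frequency of 0.270.
The F1 is w+ al / w al+, so w al is a recombinant gamete class with expected frequency r/2 = 0.270/2 = 0.1350.
That is 0.1350 = 13.5% of the progeny.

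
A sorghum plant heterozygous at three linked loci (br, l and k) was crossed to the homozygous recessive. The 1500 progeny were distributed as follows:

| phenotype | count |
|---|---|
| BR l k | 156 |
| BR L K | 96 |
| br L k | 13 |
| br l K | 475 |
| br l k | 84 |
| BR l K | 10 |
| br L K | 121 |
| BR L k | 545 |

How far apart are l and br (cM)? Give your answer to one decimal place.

The two most frequent reciprocal classes, br l K and BR L k, are the parental types, so the F1 was br l K / BR L k.
The two rarest classes, BR l K and br L k, are the double crossovers. Comparing them with the parentals, only the br allele has switched, so br is the middle locus and the order is k – br – l.
Crossovers in the br–l interval produce the single-crossover classes br L K and BR l k (121 + 156 = 277) plus the double crossovers (23).
RF(br–l) = (277 + 23) / 1500 = 300/1500 = 0.2000 → 20.0 cM.

20.0 cM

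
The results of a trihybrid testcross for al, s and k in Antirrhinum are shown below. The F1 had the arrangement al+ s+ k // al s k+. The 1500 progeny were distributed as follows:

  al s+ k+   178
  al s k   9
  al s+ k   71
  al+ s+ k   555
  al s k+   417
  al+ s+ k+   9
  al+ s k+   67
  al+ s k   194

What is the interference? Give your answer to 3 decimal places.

0.556

The two rarest classes, al+ s+ k+ and al s k, are the double crossovers. Comparing them with the parentals, only the k allele has switched, so k is the middle locus and the order is al – k – s.
al–k: (138 + 18)/1500 = 0.1040; k–s: (372 + 18)/1500 = 0.2600.
Expected DCO frequency = 0.1040 × 0.2600 ≈ 0.02704; observed = 18/1500 ≈ 0.01200.
Coefficient of coincidence = 0.01200/0.02704 ≈ 0.444; interference = 1 − 0.444 = 0.556.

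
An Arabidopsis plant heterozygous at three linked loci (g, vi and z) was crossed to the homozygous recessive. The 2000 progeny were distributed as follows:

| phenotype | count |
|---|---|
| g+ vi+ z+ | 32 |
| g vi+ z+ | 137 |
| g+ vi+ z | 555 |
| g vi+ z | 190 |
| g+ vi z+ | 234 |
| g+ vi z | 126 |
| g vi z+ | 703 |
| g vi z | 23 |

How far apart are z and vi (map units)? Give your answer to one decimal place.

The two most frequent reciprocal classes, g vi z+ and g+ vi+ z, are the parental types, so the F1 was g vi z+ / g+ vi+ z.
The two rarest classes, g vi z and g+ vi+ z+, are the double crossovers. Comparing them with the parentals, only the z allele has switched, so z is the middle locus and the order is g – z – vi.
Crossovers in the z–vi interval produce the single-crossover classes g vi+ z+ and g+ vi z (137 + 126 = 263) plus the double crossovers (55).
RF(z–vi) = (263 + 55) / 2000 = 318/2000 = 0.1590 → 15.9 map units.

15.9 map units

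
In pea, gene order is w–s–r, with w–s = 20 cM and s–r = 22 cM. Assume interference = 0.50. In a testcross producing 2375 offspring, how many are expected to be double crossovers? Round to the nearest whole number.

52

Map distances give recombination frequencies of 0.200 and 0.220 for the two intervals.
With interference 0.50 (so coincidence = 0.50), expected double-crossover frequency = 0.200 × 0.220 × 0.50 = 0.02200.
Expected number = 0.02200 × 2375 = 52.25 ≈ 52.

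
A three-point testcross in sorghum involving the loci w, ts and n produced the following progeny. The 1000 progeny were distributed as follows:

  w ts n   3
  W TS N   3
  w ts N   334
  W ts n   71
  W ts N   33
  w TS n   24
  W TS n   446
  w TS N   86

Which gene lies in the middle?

n

The two most frequent reciprocal classes, w ts N and W TS n, are the parental types, so the F1 was w ts N / W TS n.
The two rarest classes, w ts n and W TS N, are the double crossovers. Comparing them with the parentals, only the n allele has switched, so n is the middle locus and the order is ts – n – w.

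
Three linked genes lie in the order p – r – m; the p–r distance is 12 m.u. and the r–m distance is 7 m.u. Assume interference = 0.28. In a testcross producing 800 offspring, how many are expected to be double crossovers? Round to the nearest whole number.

5

Map distances give recombination frequencies of 0.120 and 0.070 for the two intervals.
With interference 0.28 (so coincidence = 0.72), expected double-crossover frequency = 0.120 × 0.070 × 0.72 = 0.00605.
Expected number = 0.00605 × 800 = 4.84 ≈ 5.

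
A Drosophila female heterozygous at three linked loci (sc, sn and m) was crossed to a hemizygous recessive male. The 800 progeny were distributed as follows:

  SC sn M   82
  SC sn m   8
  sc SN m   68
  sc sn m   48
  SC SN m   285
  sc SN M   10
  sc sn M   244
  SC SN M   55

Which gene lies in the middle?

The two most frequent reciprocal classes, sc sn M and SC SN m, are the parental types, so the F1 was sc sn M / SC SN m.
The two rarest classes, sc SN M and SC sn m, are the double crossovers. Comparing them with the parentals, only the sn allele has switched, so sn is the middle locus and the order is sc – sn – m.

sn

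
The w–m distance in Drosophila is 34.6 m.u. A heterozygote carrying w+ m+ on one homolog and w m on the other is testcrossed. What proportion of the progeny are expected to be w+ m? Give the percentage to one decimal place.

17.3%

A map distance of 34.6 m.u. corresponds to a recombination frequency of 0.346.
The F1 is w+ m+ / w m, so w+ m is a recombinant gamete class with expected frequency r/2 = 0.346/2 = 0.1730.
That is 0.1730 = 17.3% of the progeny.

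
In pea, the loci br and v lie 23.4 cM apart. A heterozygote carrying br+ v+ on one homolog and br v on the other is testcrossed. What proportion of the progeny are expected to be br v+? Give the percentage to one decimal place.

11.7%

A map distance of 23.4 cM corresponds to a recombination frequency of 0.234.
The F1 is br+ v+ / br v, so br v+ is a recombinant gamete class with expected frequency r/2 = 0.234/2 = 0.1170.
That is 0.1170 = 11.7% of the progeny.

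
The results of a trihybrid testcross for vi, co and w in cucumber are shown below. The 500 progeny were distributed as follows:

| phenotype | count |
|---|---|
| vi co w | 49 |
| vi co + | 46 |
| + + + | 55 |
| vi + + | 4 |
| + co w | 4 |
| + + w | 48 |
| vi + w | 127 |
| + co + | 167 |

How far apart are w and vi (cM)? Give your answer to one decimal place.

The two most frequent reciprocal classes, vi + w and + co +, are the parental types, so the F1 was vi + w / + co +.
The two rarest classes, vi + + and + co w, are the double crossovers. Comparing them with the parentals, only the w allele has switched, so w is the middle locus and the order is co – w – vi.
Crossovers in the w–vi interval produce the single-crossover classes + + w and vi co + (48 + 46 = 94) plus the double crossovers (8).
RF(w–vi) = (94 + 8) / 500 = 102/500 = 0.2040 → 20.4 cM.

20.4 cM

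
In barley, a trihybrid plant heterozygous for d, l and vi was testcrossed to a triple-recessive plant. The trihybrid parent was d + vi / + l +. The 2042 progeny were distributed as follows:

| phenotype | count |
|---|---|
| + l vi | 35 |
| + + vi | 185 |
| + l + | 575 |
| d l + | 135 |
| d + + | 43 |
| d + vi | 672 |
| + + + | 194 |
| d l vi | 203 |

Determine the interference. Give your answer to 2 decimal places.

The two rarest classes, d + + and + l vi, are the double crossovers. Comparing them with the parentals, only the vi allele has switched, so vi is the middle locus and the order is l – vi – d.
l–vi: (397 + 78)/2042 = 0.2326; vi–d: (320 + 78)/2042 = 0.1949.
Expected DCO frequency = 0.2326 × 0.1949 ≈ 0.04533; observed = 78/2042 ≈ 0.03820.
Coefficient of coincidence = 0.03820/0.04533 ≈ 0.84; interference = 1 − 0.84 = 0.16.

0.16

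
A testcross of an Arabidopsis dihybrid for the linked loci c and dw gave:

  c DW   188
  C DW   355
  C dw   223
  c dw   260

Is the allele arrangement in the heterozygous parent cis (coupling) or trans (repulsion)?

cis

The two most frequent classes are C DW (355) and c dw (260); these are the parental (non-recombinant) types.
So the F1 carried C DW on one chromosome and c dw on the other — the recessive alleles are on the same chromosome (cis / coupling).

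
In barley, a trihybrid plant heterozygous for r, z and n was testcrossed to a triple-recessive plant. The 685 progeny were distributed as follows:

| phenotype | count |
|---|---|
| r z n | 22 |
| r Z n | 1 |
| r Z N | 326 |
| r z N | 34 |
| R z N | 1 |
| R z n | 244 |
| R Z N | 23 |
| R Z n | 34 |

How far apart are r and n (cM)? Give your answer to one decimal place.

6.9 cM

The two most frequent reciprocal classes, R z n and r Z N, are the parental types, so the F1 was R z n / r Z N.
The two rarest classes, R z N and r Z n, are the double crossovers. Comparing them with the parentals, only the n allele has switched, so n is the middle locus and the order is r – n – z.
Crossovers in the r–n interval produce the single-crossover classes r z n and R Z N (22 + 23 = 45) plus the double crossovers (2).
RF(r–n) = (45 + 2) / 685 = 47/685 = 0.0686 → 6.9 cM.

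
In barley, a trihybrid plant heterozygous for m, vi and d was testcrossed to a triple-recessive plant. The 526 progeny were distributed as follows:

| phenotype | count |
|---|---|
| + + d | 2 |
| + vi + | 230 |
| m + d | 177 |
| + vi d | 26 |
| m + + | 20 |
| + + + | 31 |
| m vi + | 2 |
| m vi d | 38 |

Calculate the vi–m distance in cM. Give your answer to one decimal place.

13.9 cM

The two most frequent reciprocal classes, m + d and + vi +, are the parental types, so the F1 was m + d / + vi +.
The two rarest classes, + + d and m vi +, are the double crossovers. Comparing them with the parentals, only the m allele has switched, so m is the middle locus and the order is vi – m – d.
Crossovers in the vi–m interval produce the single-crossover classes m vi d and + + + (38 + 31 = 69) plus the double crossovers (4).
RF(vi–m) = (69 + 4) / 526 = 73/526 = 0.1388 → 13.9 cM.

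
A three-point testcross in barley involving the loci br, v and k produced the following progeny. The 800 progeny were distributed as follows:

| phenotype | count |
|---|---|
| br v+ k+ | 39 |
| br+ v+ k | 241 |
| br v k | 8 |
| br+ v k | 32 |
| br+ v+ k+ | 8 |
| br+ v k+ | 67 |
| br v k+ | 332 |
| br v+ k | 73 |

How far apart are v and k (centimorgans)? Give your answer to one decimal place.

10.9 centimorgans

The two most frequent reciprocal classes, br v k+ and br+ v+ k, are the parental types, so the F1 was br v k+ / br+ v+ k.
The two rarest classes, br v k and br+ v+ k+, are the double crossovers. Comparing them with the parentals, only the k allele has switched, so k is the middle locus and the order is v – k – br.
Crossovers in the v–k interval produce the single-crossover classes br v+ k+ and br+ v k (39 + 32 = 71) plus the double crossovers (16).
RF(v–k) = (71 + 16) / 800 = 87/800 = 0.1087 → 10.9 centimorgans.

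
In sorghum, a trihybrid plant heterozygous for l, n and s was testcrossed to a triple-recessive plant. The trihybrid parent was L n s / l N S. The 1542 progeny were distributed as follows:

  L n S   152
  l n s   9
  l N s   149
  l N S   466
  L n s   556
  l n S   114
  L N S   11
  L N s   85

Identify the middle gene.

l

The two rarest classes, l n s and L N S, are the double crossovers. Comparing them with the parentals, only the l allele has switched, so l is the middle locus and the order is s – l – n.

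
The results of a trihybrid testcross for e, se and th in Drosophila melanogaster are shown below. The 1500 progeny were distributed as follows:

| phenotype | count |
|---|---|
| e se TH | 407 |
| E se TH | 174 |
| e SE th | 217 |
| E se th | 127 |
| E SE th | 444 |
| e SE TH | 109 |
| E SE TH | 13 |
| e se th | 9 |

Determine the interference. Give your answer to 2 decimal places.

The two most frequent reciprocal classes, E SE th and e se TH, are the parental types, so the F1 was E SE th / e se TH.
The two rarest classes, E SE TH and e se th, are the double crossovers. Comparing them with the parentals, only the th allele has switched, so th is the middle locus and the order is e – th – se.
e–th: (391 + 22)/1500 = 0.2753; th–se: (236 + 22)/1500 = 0.1720.
Expected DCO frequency = 0.2753 × 0.1720 ≈ 0.04735; observed = 22/1500 ≈ 0.01467.
Coefficient of coincidence = 0.01467/0.04735 ≈ 0.31; interference = 1 − 0.31 = 0.69.

0.69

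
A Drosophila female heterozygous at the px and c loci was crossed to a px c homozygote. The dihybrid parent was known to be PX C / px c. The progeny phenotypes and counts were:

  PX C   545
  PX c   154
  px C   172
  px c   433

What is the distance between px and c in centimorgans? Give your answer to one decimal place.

25.0 centimorgans

The recombinant classes are PX c and px C: 154 + 172 = 326.
Recombination frequency = 326/1304 = 0.2500 ≈ 25.0%, i.e. 25.0 centimorgans.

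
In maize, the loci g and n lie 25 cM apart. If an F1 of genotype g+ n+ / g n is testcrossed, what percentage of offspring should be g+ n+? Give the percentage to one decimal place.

37.5%

A map distance of 25 cM corresponds to a recombination frequency of 0.250.
The F1 is g+ n+ / g n, so g+ n+ is a parental gamete class with expected frequency (1 − r)/2 = 0.750/2 = 0.3750.
That is 0.3750 = 37.5% of the progeny.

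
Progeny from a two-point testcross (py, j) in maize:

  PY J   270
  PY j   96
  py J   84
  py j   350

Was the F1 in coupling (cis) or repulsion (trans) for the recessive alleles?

cis

The two most frequent classes are PY J (270) and py j (350); these are the parental (non-recombinant) types.
So the F1 carried PY J on one chromosome and py j on the other — the recessive alleles are on the same chromosome (cis / coupling).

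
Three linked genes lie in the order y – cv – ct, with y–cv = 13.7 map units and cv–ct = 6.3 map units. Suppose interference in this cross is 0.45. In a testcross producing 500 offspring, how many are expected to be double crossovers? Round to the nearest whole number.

Map distances give recombination frequencies of 0.137 and 0.063 for the two intervals.
With interference 0.45 (so coincidence = 0.55), expected double-crossover frequency = 0.137 × 0.063 × 0.55 = 0.00475.
Expected number = 0.00475 × 500 = 2.37 ≈ 2.

2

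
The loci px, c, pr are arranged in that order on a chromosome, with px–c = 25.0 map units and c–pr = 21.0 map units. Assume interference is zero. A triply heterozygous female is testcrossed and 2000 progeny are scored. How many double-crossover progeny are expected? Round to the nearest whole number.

Map distances give recombination frequencies of 0.250 and 0.210 for the two intervals.
With no interference, expected double-crossover frequency = 0.250 × 0.210 = 0.05250.
Expected number = 0.05250 × 2000 = 105.00 ≈ 105.

105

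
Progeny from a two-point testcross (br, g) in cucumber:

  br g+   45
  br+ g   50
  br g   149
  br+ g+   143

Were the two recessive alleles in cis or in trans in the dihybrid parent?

The two most frequent classes are br+ g+ (143) and br g (149); these are the parental (non-recombinant) types.
So the F1 carried br+ g+ on one chromosome and br g on the other — the recessive alleles are on the same chromosome (cis / coupling).

cis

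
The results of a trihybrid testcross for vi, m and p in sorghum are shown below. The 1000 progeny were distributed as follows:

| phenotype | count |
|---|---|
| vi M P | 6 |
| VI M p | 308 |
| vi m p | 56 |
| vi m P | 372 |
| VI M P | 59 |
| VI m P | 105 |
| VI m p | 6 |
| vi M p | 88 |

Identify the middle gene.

The two most frequent reciprocal classes, vi m P and VI M p, are the parental types, so the F1 was vi m P / VI M p.
The two rarest classes, vi M P and VI m p, are the double crossovers. Comparing them with the parentals, only the m allele has switched, so m is the middle locus and the order is vi – m – p.

m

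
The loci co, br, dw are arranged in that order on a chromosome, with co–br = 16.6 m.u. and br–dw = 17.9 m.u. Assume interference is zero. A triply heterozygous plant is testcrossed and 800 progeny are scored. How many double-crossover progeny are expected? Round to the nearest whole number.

24

Map distances give recombination frequencies of 0.166 and 0.179 for the two intervals.
With no interference, expected double-crossover frequency = 0.166 × 0.179 = 0.02971.
Expected number = 0.02971 × 800 = 23.77 ≈ 24.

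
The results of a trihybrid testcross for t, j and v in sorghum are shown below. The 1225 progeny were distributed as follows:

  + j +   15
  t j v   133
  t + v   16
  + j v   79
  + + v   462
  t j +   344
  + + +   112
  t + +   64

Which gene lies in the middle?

t

The two most frequent reciprocal classes, t j + and + + v, are the parental types, so the F1 was t j + / + + v.
The two rarest classes, + j + and t + v, are the double crossovers. Comparing them with the parentals, only the t allele has switched, so t is the middle locus and the order is j – t – v.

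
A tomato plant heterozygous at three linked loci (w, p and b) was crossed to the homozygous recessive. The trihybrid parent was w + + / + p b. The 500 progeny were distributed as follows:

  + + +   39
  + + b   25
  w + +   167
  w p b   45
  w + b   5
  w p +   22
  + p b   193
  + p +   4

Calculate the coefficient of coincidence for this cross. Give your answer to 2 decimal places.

0.86

The two rarest classes, w + b and + p +, are the double crossovers. Comparing them with the parentals, only the b allele has switched, so b is the middle locus and the order is w – b – p.
w–b: (84 + 9)/500 = 0.1860; b–p: (47 + 9)/500 = 0.1120.
Expected DCO frequency = 0.1860 × 0.1120 ≈ 0.02083; observed = 9/500 ≈ 0.01800.
Coefficient of coincidence = 0.01800/0.02083 ≈ 0.86.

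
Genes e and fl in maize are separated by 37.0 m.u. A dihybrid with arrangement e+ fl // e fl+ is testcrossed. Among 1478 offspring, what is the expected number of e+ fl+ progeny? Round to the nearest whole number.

273

A map distance of 37.0 m.u. corresponds to a recombination frequency of 0.370.
The F1 is e+ fl / e fl+, so e+ fl+ is a recombinant gamete class with expected frequency r/2 = 0.370/2 = 0.1850.
Expected number = 0.1850 × 1478 = 273.43 ≈ 273.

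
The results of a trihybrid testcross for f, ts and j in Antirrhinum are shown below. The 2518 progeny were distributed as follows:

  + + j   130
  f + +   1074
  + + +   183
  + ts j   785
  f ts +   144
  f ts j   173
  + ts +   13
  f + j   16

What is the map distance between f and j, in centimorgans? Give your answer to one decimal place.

15.3 centimorgans

The two most frequent reciprocal classes, f + + and + ts j, are the parental types, so the F1 was f + + / + ts j.
The two rarest classes, f + j and + ts +, are the double crossovers. Comparing them with the parentals, only the j allele has switched, so j is the middle locus and the order is ts – j – f.
Crossovers in the j–f interval produce the single-crossover classes + + + and f ts j (183 + 173 = 356) plus the double crossovers (29).
RF(j–f) = (356 + 29) / 2518 = 385/2518 = 0.1529 → 15.3 centimorgans.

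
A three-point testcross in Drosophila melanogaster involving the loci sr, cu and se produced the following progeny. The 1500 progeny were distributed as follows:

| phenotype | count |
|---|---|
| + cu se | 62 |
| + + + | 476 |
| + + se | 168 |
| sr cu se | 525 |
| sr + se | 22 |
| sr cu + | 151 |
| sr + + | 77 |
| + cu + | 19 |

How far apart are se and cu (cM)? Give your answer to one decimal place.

24.0 cM

The two most frequent reciprocal classes, sr cu se and + + +, are the parental types, so the F1 was sr cu se / + + +.
The two rarest classes, sr + se and + cu +, are the double crossovers. Comparing them with the parentals, only the cu allele has switched, so cu is the middle locus and the order is se – cu – sr.
Crossovers in the se–cu interval produce the single-crossover classes sr cu + and + + se (151 + 168 = 319) plus the double crossovers (41).
RF(se–cu) = (319 + 41) / 1500 = 360/1500 = 0.2400 → 24.0 cM.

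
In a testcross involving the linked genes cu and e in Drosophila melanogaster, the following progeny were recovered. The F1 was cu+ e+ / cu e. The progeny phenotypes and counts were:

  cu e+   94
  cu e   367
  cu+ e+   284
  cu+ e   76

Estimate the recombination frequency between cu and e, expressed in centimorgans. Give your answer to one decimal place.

20.7 centimorgans

The recombinant classes are cu+ e and cu e+: 76 + 94 = 170.
Recombination frequency = 170/821 = 0.2071 ≈ 20.7%, i.e. 20.7 centimorgans.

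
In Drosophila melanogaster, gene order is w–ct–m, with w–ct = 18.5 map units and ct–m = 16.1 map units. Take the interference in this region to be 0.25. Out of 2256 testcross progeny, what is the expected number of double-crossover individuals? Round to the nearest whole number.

Map distances give recombination frequencies of 0.185 and 0.161 for the two intervals.
With interference 0.25 (so coincidence = 0.75), expected double-crossover frequency = 0.185 × 0.161 × 0.75 = 0.02234.
Expected number = 0.02234 × 2256 = 50.40 ≈ 50.

50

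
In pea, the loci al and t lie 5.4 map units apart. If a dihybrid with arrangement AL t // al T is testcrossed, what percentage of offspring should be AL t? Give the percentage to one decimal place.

47.3%

A map distance of 5.4 map units corresponds to a recombination frequency of 0.054.
The F1 is AL t / al T, so AL t is a parental gamete class with expected frequency (1 − r)/2 = 0.946/2 = 0.4730.
That is 0.4730 = 47.3% of the progeny.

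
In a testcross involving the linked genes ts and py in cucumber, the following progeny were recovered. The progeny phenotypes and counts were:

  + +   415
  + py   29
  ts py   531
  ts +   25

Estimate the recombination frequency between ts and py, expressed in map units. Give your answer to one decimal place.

5.4 map units

The two most frequent classes, + + (415) and ts py (531), are the parental types, so the F1 was + + / ts py.
The recombinant classes are + py and ts +: 29 + 25 = 54.
Recombination frequency = 54/1000 = 0.0540 ≈ 5.4%, i.e. 5.4 map units.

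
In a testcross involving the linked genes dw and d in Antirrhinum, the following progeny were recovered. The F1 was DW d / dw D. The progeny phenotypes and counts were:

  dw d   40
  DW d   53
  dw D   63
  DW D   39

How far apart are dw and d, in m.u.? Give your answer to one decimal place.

40.5 m.u.

The recombinant classes are DW D and dw d: 39 + 40 = 79.
Recombination frequency = 79/195 = 0.4051 ≈ 40.5%, i.e. 40.5 m.u.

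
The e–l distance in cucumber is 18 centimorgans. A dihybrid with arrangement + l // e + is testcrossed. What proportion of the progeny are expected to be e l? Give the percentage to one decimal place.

A map distance of 18 centimorgans corresponds to a recombination frequency of 0.180.
The F1 is + l / e +, so e l is a recombinant gamete class with expected frequency r/2 = 0.180/2 = 0.0900.
That is 0.0900 = 9.0% of the progeny.

9.0%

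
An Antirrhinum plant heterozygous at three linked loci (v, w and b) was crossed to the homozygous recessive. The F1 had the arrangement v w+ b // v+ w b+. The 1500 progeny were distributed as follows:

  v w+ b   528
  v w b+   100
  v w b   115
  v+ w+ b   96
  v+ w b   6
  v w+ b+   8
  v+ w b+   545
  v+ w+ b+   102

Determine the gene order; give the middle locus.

b

The two rarest classes, v w+ b+ and v+ w b, are the double crossovers. Comparing them with the parentals, only the b allele has switched, so b is the middle locus and the order is v – b – w.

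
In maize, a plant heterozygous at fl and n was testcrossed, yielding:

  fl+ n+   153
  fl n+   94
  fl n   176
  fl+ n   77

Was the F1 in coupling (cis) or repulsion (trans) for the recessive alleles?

The two most frequent classes are fl+ n+ (153) and fl n (176); these are the parental (non-recombinant) types.
So the F1 carried fl+ n+ on one chromosome and fl n on the other — the recessive alleles are on the same chromosome (cis / coupling).

cis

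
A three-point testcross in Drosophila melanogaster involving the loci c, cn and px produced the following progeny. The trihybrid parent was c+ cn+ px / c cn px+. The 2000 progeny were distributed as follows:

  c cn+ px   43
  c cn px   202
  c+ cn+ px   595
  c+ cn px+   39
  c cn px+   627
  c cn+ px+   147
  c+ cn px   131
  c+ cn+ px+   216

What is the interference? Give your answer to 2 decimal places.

The two rarest classes, c cn+ px and c+ cn px+, are the double crossovers. Comparing them with the parentals, only the c allele has switched, so c is the middle locus and the order is px – c – cn.
px–c: (418 + 82)/2000 = 0.2500; c–cn: (278 + 82)/2000 = 0.1800.
Expected DCO frequency = 0.2500 × 0.1800 ≈ 0.04500; observed = 82/2000 ≈ 0.04100.
Coefficient of coincidence = 0.04100/0.04500 ≈ 0.91; interference = 1 − 0.91 = 0.09.

0.09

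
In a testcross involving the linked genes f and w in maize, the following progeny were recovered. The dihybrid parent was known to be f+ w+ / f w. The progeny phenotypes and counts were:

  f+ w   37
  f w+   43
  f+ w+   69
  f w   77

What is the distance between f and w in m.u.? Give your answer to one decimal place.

The recombinant classes are f+ w and f w+: 37 + 43 = 80.
Recombination frequency = 80/226 = 0.3540 ≈ 35.4%, i.e. 35.4 m.u.

35.4 m.u.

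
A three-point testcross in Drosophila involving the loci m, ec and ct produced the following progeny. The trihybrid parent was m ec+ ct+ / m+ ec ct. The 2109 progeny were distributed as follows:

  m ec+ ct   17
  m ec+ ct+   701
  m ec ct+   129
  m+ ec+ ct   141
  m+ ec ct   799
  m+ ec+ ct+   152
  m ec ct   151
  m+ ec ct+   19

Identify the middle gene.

The two rarest classes, m ec+ ct and m+ ec ct+, are the double crossovers. Comparing them with the parentals, only the ct allele has switched, so ct is the middle locus and the order is ec – ct – m.

ct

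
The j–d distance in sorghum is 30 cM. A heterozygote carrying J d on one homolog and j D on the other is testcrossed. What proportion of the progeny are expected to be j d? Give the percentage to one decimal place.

A map distance of 30 cM corresponds to a recombination frequency of 0.300.
The F1 is J d / j D, so j d is a recombinant gamete class with expected frequency r/2 = 0.300/2 = 0.1500.
That is 0.1500 = 15.0% of the progeny.

15.0%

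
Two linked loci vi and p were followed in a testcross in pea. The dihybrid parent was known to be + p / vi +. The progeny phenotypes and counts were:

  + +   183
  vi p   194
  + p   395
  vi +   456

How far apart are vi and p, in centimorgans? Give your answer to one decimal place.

The recombinant classes are + + and vi p: 183 + 194 = 377.
Recombination frequency = 377/1228 = 0.3070 ≈ 30.7%, i.e. 30.7 centimorgans.

30.7 centimorgans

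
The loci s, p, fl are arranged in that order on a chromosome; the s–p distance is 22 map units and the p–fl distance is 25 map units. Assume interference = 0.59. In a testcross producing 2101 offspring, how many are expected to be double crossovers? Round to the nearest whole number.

47

Map distances give recombination frequencies of 0.220 and 0.250 for the two intervals.
With interference 0.59 (so coincidence = 0.41), expected double-crossover frequency = 0.220 × 0.250 × 0.41 = 0.02255.
Expected number = 0.02255 × 2101 = 47.38 ≈ 47.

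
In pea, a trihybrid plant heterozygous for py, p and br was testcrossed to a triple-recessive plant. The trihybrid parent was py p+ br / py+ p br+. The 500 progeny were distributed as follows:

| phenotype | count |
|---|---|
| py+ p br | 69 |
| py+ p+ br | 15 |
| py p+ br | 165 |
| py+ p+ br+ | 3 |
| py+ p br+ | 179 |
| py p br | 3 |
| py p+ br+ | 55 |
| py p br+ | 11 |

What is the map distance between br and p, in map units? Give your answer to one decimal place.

The two rarest classes, py p br and py+ p+ br+, are the double crossovers. Comparing them with the parentals, only the p allele has switched, so p is the middle locus and the order is py – p – br.
Crossovers in the p–br interval produce the single-crossover classes py p+ br+ and py+ p br (55 + 69 = 124) plus the double crossovers (6).
RF(p–br) = (124 + 6) / 500 = 130/500 = 0.2600 → 26.0 map units.

26.0 map units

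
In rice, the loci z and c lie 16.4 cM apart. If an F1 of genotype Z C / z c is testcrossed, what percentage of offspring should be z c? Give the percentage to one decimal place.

41.8%

A map distance of 16.4 cM corresponds to a recombination frequency of 0.164.
The F1 is Z C / z c, so z c is a parental gamete class with expected frequency (1 − r)/2 = 0.836/2 = 0.4180.
That is 0.4180 = 41.8% of the progeny.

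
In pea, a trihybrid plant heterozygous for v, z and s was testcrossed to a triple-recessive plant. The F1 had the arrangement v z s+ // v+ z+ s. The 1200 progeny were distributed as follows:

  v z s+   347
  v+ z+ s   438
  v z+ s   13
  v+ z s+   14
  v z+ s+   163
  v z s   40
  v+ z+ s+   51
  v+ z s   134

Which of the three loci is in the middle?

v

The two rarest classes, v+ z s+ and v z+ s, are the double crossovers. Comparing them with the parentals, only the v allele has switched, so v is the middle locus and the order is z – v – s.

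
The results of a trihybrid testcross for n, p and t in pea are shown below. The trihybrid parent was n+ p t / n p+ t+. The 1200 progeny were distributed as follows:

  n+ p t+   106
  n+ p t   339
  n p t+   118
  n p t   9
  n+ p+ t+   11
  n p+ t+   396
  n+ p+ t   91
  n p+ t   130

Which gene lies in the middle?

n

The two rarest classes, n p t and n+ p+ t+, are the double crossovers. Comparing them with the parentals, only the n allele has switched, so n is the middle locus and the order is t – n – p.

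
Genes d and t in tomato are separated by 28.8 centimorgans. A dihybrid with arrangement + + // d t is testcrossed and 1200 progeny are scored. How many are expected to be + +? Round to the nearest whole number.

A map distance of 28.8 centimorgans corresponds to a recombination frequency of 0.288.
The F1 is + + / d t, so + + is a parental gamete class with expected frequency (1 − r)/2 = 0.712/2 = 0.3560.
Expected number = 0.3560 × 1200 = 427.20 ≈ 427.

427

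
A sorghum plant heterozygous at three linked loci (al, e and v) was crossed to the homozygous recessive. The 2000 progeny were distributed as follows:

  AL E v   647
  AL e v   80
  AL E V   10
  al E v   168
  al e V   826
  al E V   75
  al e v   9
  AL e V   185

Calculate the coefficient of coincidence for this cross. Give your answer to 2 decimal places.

The two most frequent reciprocal classes, AL E v and al e V, are the parental types, so the F1 was AL E v / al e V.
The two rarest classes, AL E V and al e v, are the double crossovers. Comparing them with the parentals, only the v allele has switched, so v is the middle locus and the order is e – v – al.
e–v: (155 + 19)/2000 = 0.0870; v–al: (353 + 19)/2000 = 0.1860.
Expected DCO frequency = 0.0870 × 0.1860 ≈ 0.01618; observed = 19/2000 ≈ 0.00950.
Coefficient of coincidence = 0.00950/0.01618 ≈ 0.59.

0.59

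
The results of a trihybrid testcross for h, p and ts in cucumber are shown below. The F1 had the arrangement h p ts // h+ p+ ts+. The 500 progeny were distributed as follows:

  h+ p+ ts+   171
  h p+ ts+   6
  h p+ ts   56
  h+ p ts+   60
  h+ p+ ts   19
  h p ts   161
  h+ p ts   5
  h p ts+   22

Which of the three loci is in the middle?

The two rarest classes, h+ p ts and h p+ ts+, are the double crossovers. Comparing them with the parentals, only the h allele has switched, so h is the middle locus and the order is ts – h – p.

h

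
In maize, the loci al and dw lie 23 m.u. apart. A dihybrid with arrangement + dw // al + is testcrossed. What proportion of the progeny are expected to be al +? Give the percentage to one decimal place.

38.5%

A map distance of 23 m.u. corresponds to a recombination frequency of 0.230.
The F1 is + dw / al +, so al + is a parental gamete class with expected frequency (1 − r)/2 = 0.770/2 = 0.3850.
That is 0.3850 = 38.5% of the progeny.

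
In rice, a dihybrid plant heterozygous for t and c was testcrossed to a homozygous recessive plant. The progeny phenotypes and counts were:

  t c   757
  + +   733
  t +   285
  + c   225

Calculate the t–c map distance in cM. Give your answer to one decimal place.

The two most frequent classes, + + (733) and t c (757), are the parental types, so the F1 was + + / t c.
The recombinant classes are + c and t +: 225 + 285 = 510.
Recombination frequency = 510/2000 = 0.2550 ≈ 25.5%, i.e. 25.5 cM.

25.5 cM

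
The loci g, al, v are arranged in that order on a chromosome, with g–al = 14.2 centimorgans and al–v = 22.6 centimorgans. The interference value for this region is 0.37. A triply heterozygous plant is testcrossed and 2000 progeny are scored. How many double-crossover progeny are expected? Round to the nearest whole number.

Map distances give recombination frequencies of 0.142 and 0.226 for the two intervals.
With interference 0.37 (so coincidence = 0.63), expected double-crossover frequency = 0.142 × 0.226 × 0.63 = 0.02022.
Expected number = 0.02022 × 2000 = 40.44 ≈ 40.

40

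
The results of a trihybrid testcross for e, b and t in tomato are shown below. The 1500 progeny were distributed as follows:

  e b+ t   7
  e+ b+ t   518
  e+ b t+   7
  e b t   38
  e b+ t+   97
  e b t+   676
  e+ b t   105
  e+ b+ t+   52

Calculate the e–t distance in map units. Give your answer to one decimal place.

The two most frequent reciprocal classes, e b t+ and e+ b+ t, are the parental types, so the F1 was e b t+ / e+ b+ t.
The two rarest classes, e+ b t+ and e b+ t, are the double crossovers. Comparing them with the parentals, only the e allele has switched, so e is the middle locus and the order is t – e – b.
Crossovers in the t–e interval produce the single-crossover classes e b t and e+ b+ t+ (38 + 52 = 90) plus the double crossovers (14).
RF(t–e) = (90 + 14) / 1500 = 104/1500 = 0.0693 → 6.9 map units.

6.9 map units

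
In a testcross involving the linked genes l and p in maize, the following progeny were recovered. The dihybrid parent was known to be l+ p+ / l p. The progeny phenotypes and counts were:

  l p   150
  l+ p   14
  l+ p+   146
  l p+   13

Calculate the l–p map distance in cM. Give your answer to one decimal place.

8.4 cM

The recombinant classes are l+ p and l p+: 14 + 13 = 27.
Recombination frequency = 27/323 = 0.0836 ≈ 8.4%, i.e. 8.4 cM.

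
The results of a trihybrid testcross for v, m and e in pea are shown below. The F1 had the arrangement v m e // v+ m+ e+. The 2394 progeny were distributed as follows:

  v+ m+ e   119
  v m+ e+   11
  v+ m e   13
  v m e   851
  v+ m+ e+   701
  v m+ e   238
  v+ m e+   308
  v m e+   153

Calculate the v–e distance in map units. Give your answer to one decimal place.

12.4 map units

The two rarest classes, v+ m e and v m+ e+, are the double crossovers. Comparing them with the parentals, only the v allele has switched, so v is the middle locus and the order is m – v – e.
Crossovers in the v–e interval produce the single-crossover classes v m e+ and v+ m+ e (153 + 119 = 272) plus the double crossovers (24).
RF(v–e) = (272 + 24) / 2394 = 296/2394 = 0.1236 → 12.4 map units.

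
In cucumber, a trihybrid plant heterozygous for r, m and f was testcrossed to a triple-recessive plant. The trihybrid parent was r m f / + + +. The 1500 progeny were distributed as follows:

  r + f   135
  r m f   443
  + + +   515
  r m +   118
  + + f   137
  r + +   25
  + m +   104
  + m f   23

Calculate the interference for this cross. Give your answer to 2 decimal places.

The two rarest classes, + m f and r + +, are the double crossovers. Comparing them with the parentals, only the r allele has switched, so r is the middle locus and the order is f – r – m.
f–r: (255 + 48)/1500 = 0.2020; r–m: (239 + 48)/1500 = 0.1913.
Expected DCO frequency = 0.2020 × 0.1913 ≈ 0.03864; observed = 48/1500 ≈ 0.03200.
Coefficient of coincidence = 0.03200/0.03864 ≈ 0.83; interference = 1 − 0.83 = 0.17.

0.17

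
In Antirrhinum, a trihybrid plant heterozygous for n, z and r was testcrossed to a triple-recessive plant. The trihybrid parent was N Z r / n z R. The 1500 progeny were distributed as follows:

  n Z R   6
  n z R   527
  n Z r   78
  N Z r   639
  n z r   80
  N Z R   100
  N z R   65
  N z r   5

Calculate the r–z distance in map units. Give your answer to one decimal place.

12.7 map units

The two rarest classes, N z r and n Z R, are the double crossovers. Comparing them with the parentals, only the z allele has switched, so z is the middle locus and the order is n – z – r.
Crossovers in the z–r interval produce the single-crossover classes N Z R and n z r (100 + 80 = 180) plus the double crossovers (11).
RF(z–r) = (180 + 11) / 1500 = 191/1500 = 0.1273 → 12.7 map units.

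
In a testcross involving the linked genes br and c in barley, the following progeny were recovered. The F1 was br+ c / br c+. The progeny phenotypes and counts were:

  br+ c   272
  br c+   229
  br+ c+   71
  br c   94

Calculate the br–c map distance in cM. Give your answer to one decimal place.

The recombinant classes are br+ c+ and br c: 71 + 94 = 165.
Recombination frequency = 165/666 = 0.2477 ≈ 24.8%, i.e. 24.8 cM.

24.8 cM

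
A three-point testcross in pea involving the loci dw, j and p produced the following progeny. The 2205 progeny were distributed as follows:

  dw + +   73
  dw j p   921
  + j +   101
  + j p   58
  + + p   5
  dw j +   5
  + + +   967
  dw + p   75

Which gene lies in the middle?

The two most frequent reciprocal classes, + + + and dw j p, are the parental types, so the F1 was + + + / dw j p.
The two rarest classes, + + p and dw j +, are the double crossovers. Comparing them with the parentals, only the p allele has switched, so p is the middle locus and the order is j – p – dw.

p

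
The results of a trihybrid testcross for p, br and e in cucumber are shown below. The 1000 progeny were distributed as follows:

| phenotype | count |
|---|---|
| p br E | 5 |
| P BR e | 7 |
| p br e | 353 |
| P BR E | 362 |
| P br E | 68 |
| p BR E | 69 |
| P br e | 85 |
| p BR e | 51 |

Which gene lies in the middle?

e

The two most frequent reciprocal classes, P BR E and p br e, are the parental types, so the F1 was P BR E / p br e.
The two rarest classes, P BR e and p br E, are the double crossovers. Comparing them with the parentals, only the e allele has switched, so e is the middle locus and the order is p – e – br.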